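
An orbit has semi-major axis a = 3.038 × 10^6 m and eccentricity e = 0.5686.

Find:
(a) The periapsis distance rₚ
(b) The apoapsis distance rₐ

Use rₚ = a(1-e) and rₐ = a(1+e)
a = 3.038 × 10^6 m
e = 0.5686:  1 − e = 0.4314,  1 + e = 1.5686
(a) rₚ = a(1 − e) = 3.038 × 10^6 m × 0.4314 = 1.31059 × 10^6 m ≈ 1.311 × 10^6 m
(b) rₐ = a(1 + e) = 3.038 × 10^6 m × 1.5686 = 4.76541 × 10^6 m ≈ 4.765 × 10^6 m

Final answer:
(a) rₚ = 1.311 × 10^6 m
(b) rₐ = 4.765 × 10^6 m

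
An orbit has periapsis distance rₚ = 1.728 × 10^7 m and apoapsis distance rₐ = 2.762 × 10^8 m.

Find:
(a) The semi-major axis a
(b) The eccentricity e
rₚ = 1.728 × 10^7 m
rₐ = 2.762 × 10^8 m
(a) a = (rₚ + rₐ)/2 = 1.4674 × 10^8 m ≈ 1.467 × 10^8 m
(b) e = (rₐ − rₚ)/(rₐ + rₚ) = (2.5892 × 10^8) / (2.9348 × 10^8) = 0.882241

Final answer:
(a) a = 1.467 × 10^8 m
(b) e = 0.8822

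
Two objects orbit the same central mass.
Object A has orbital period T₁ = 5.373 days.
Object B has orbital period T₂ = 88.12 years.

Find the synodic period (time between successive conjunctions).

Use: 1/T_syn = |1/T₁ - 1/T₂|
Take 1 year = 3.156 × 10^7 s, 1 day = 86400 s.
T₁ = 5.373 days = 464227 s
T₂ = 88.12 years = 2.78107 × 10^9 s
1/T₁ = 2.15412 × 10^-6 s⁻¹
1/T₂ = 3.59574 × 10^-10 s⁻¹
|1/T₁ − 1/T₂| = 2.15376 × 10^-6 s⁻¹
T_syn = 1 / |1/T₁ − 1/T₂| = 464305 s ≈ 5.374 days

Final answer: T_syn = 5.374 days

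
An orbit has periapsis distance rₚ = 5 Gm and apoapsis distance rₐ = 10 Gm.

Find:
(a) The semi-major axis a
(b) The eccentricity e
rₚ = 5 Gm = 5 × 10^9 m
rₐ = 10 Gm = 1 × 10^10 m
(a) a = (rₚ + rₐ)/2 = 7.5 × 10^9 m ≈ 7.5 Gm
(b) e = (rₐ − rₚ)/(rₐ + rₚ) = (5 × 10^9) / (1.5 × 10^10) = 0.333333

Final answer:
(a) a = 7.5 Gm
(b) e = 0.3333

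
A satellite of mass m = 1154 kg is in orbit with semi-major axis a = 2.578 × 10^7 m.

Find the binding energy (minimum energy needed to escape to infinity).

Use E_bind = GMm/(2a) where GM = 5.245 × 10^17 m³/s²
a = 2.578 × 10^7 m
GM = 5.245 × 10^17 m³/s²
m = 1154 kg
GMm = 5.245 × 10^17 × 1154 = 6.05273 × 10^20 m³·kg/s²
2a = 5.156 × 10^7 m
E_bind = GMm/(2a) = 1.17392 × 10^13 J ≈ 11.74 TJ

Final answer: 11.74 TJ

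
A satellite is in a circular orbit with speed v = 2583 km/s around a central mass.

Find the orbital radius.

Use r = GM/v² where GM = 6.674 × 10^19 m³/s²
v = 2583 km/s = 2.583 × 10^6 m/s
GM = 6.674 × 10^19 m³/s²
v² = 6.67189 × 10^12 m²/s²
r = GM/v² = (6.674 × 10^19) / (6.67189 × 10^12) = 1.00032 × 10^7 m ≈ 10 Mm

Final answer: 10 Mm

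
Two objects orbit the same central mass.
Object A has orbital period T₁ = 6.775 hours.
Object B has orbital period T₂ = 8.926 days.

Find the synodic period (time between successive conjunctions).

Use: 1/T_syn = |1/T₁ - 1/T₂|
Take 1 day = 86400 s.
T₁ = 6.775 hours = 24390 s
T₂ = 8.926 days = 771206 s
1/T₁ = 4.10004 × 10^-5 s⁻¹
1/T₂ = 1.29667 × 10^-6 s⁻¹
|1/T₁ − 1/T₂| = 3.97037 × 10^-5 s⁻¹
T_syn = 1 / |1/T₁ − 1/T₂| = 25186.5 s ≈ 6.996 hours

Final answer: T_syn = 6.996 hours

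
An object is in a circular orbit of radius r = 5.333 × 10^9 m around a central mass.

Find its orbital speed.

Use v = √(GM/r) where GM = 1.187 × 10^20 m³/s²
r = 5.333 × 10^9 m
GM = 1.187 × 10^20 m³/s²
GM/r = (1.187 × 10^20) / (5.333 × 10^9) = 2.22576 × 10^10 m²/s²
v = √(GM/r) = 149190 m/s ≈ 149.2 km/s

Final answer: 149.2 km/s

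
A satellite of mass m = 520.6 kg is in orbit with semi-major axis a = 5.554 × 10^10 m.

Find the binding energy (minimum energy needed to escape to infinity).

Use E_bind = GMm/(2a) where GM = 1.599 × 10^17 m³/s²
a = 5.554 × 10^10 m
GM = 1.599 × 10^17 m³/s²
m = 520.6 kg
GMm = 1.599 × 10^17 × 520.6 = 8.32439 × 10^19 m³·kg/s²
2a = 1.1108 × 10^11 m
E_bind = GMm/(2a) = 7.49405 × 10^8 J ≈ 749.4 MJ

Final answer: 749.4 MJ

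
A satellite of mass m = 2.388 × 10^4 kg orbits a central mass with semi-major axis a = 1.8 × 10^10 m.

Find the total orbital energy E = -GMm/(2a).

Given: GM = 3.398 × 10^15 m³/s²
a = 1.8 × 10^10 m
GM = 3.398 × 10^15 m³/s²
2a = 3.6 × 10^10 m
GMm = 3.398 × 10^15 × 23880 = 8.11442 × 10^19 m³·kg/s²
E = −GMm/(2a) = -2.25401 × 10^9 J ≈ -2.254 GJ

Final answer: -2.254 GJ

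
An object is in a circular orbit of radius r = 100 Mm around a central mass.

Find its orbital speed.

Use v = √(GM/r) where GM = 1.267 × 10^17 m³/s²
r = 100 Mm = 1 × 10^8 m
GM = 1.267 × 10^17 m³/s²
GM/r = (1.267 × 10^17) / (1 × 10^8) = 1.267 × 10^9 m²/s²
v = √(GM/r) = 35594.9 m/s ≈ 35.59 km/s

Final answer: 35.59 km/s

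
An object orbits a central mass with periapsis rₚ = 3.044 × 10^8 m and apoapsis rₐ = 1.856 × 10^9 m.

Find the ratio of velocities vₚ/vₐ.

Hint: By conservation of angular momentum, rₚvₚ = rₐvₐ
rₚ = 3.044 × 10^8 m
rₐ = 1.856 × 10^9 m
rₚvₚ = rₐvₐ  ⇒  vₚ/vₐ = rₐ/rₚ
vₚ/vₐ = (1.856 × 10^9) / (3.044 × 10^8) = 6.09724

Final answer: vₚ/vₐ = 6.097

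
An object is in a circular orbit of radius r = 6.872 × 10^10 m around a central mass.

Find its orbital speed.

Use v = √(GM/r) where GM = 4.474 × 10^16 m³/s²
r = 6.872 × 10^10 m
GM = 4.474 × 10^16 m³/s²
GM/r = (4.474 × 10^16) / (6.872 × 10^10) = 651048 m²/s²
v = √(GM/r) = 806.875 m/s ≈ 806.9 m/s

Final answer: 806.9 m/s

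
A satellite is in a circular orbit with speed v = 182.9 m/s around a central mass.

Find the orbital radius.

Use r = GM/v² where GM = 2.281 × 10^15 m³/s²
v = 182.9 m/s
GM = 2.281 × 10^15 m³/s²
v² = 33452.4 m²/s²
r = GM/v² = (2.281 × 10^15) / 33452.4 = 6.81864 × 10^10 m ≈ 6.819 × 10^10 m

Final answer: 6.819 × 10^10 m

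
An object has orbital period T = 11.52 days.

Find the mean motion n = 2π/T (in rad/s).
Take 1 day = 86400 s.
T = 11.52 days = 995328 s
n = 2π / 995328 s = 6.31268 × 10^-6 rad/s ≈ 6.313 × 10^-6 rad/s

Final answer: n = 6.313 × 10^-6 rad/s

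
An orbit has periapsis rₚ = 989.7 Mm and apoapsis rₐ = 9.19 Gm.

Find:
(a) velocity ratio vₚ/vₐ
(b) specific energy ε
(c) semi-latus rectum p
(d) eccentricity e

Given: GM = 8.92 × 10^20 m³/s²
rₚ = 989.7 Mm = 9.897 × 10^8 m
rₐ = 9.19 Gm = 9.19 × 10^9 m
GM = 8.92 × 10^20 m³/s²
a = (rₚ + rₐ)/2 = 5.08985 × 10^9 m
e = (rₐ − rₚ)/(rₐ + rₚ) = (8.2003 × 10^9) / (1.01797 × 10^10) = 0.805554
(a) vₚ/vₐ = rₐ/rₚ (angular momentum) = (9.19 × 10^9) / (9.897 × 10^8) = 9.28564 ≈ 9.286
(b) 2a = 1.01797 × 10^10 m;  ε = −GM/(2a) = -8.76254 × 10^10 J/kg ≈ -87.63 GJ/kg
(c) 1 − e² = 0.351082;  p = a(1 − e²) = 5.08985 × 10^9 × 0.351082 = 1.78696 × 10^9 m ≈ 1.787 Gm
(d) e = 0.805554 ≈ 0.8056

Final answer:
(a) velocity ratio vₚ/vₐ = 9.286
(b) specific energy ε = -87.63 GJ/kg
(c) semi-latus rectum p = 1.787 Gm
(d) eccentricity e = 0.8056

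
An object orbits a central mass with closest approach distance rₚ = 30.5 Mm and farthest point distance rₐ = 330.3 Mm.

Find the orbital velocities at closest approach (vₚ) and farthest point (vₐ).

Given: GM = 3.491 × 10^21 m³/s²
rₚ = 30.5 Mm = 3.05 × 10^7 m
rₐ = 330.3 Mm = 3.303 × 10^8 m
GM = 3.491 × 10^21 m³/s²
a = (rₚ + rₐ)/2 = 1.804 × 10^8 m
Vis-viva: v² = GM (2/r − 1/a)
vₚ² = 3.491 × 10^21 × (6.55738 × 10^-8 − 5.54324 × 10^-9) = 2.09567 × 10^14 m²/s²
vₚ = 1.44764 × 10^7 m/s ≈ 1.448 × 10^4 km/s
vₐ² = 3.491 × 10^21 × (6.0551 × 10^-9 − 5.54324 × 10^-9) = 1.78692 × 10^12 m²/s²
vₐ = 1.33676 × 10^6 m/s ≈ 1337 km/s

Final answer: vₚ = 1.448 × 10^4 km/s, vₐ = 1337 km/s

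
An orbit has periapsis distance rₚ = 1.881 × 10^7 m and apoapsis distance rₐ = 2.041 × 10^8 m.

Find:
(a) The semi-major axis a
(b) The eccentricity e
rₚ = 1.881 × 10^7 m
rₐ = 2.041 × 10^8 m
(a) a = (rₚ + rₐ)/2 = 1.11455 × 10^8 m ≈ 1.115 × 10^8 m
(b) e = (rₐ − rₚ)/(rₐ + rₚ) = (1.8529 × 10^8) / (2.2291 × 10^8) = 0.831232

Final answer:
(a) a = 1.115 × 10^8 m
(b) e = 0.8312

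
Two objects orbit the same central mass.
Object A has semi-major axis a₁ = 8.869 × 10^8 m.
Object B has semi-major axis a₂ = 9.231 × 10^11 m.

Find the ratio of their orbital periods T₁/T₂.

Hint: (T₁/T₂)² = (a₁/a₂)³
a₁ = 8.869 × 10^8 m
a₂ = 9.231 × 10^11 m
a₁/a₂ = 0.000960784
T₁/T₂ = (a₁/a₂)^(3/2) = (0.000960784)^1.5 = 2.9781 × 10^-5

Final answer: T₁/T₂ = 2.978 × 10^-5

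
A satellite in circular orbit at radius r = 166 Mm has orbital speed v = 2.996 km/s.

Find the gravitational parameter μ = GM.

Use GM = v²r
r = 166 Mm = 1.66 × 10^8 m
v = 2.996 km/s = 2996 m/s
v² = 8.97602 × 10^6 m²/s²
GM = v²r = 8.97602 × 10^6 × 1.66 × 10^8 = 1.49002 × 10^15 m³/s²
GM ≈ 1.49 × 10^15 m³/s²

Final answer: GM = 1.49 × 10^15 m³/s²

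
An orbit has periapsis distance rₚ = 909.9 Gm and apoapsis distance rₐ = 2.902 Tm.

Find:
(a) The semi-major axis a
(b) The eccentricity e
rₚ = 909.9 Gm = 9.099 × 10^11 m
rₐ = 2.902 Tm = 2.902 × 10^12 m
(a) a = (rₚ + rₐ)/2 = 1.90595 × 10^12 m ≈ 1.906 Tm
(b) e = (rₐ − rₚ)/(rₐ + rₚ) = (1.9921 × 10^12) / (3.8119 × 10^12) = 0.5226

Final answer:
(a) a = 1.906 Tm
(b) e = 0.5226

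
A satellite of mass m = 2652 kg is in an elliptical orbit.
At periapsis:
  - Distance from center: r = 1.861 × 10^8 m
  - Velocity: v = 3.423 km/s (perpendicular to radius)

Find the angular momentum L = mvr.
r = 1.861 × 10^8 m
v = 3.423 km/s = 3423 m/s
vr = 3423 × 1.861 × 10^8 = 6.3702 × 10^11 m²/s
L = m × vr = 2652 × 6.3702 × 10^11 = 1.68938 × 10^15 kg·m²/s ≈ 1.689 × 10^15 kg·m²/s

Final answer: L = 1.689 × 10^15 kg·m²/s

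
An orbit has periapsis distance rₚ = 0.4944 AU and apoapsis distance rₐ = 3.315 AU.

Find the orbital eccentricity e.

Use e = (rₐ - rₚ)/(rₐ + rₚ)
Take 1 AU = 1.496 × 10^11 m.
rₚ = 0.4944 AU = 7.39622 × 10^10 m
rₐ = 3.315 AU = 4.95924 × 10^11 m
rₐ − rₚ = 4.21962 × 10^11 m
rₐ + rₚ = 5.69886 × 10^11 m
e = (rₐ − rₚ)/(rₐ + rₚ) = 0.740432

Final answer: e = 0.7404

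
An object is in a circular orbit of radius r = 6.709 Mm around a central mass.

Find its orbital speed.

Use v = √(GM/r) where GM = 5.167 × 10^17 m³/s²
r = 6.709 Mm = 6.709 × 10^6 m
GM = 5.167 × 10^17 m³/s²
GM/r = (5.167 × 10^17) / (6.709 × 10^6) = 7.70159 × 10^10 m²/s²
v = √(GM/r) = 277517 m/s ≈ 277.5 km/s

Final answer: 277.5 km/s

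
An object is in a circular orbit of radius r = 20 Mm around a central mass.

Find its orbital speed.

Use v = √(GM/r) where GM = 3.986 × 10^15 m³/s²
r = 20 Mm = 2 × 10^7 m
GM = 3.986 × 10^15 m³/s²
GM/r = (3.986 × 10^15) / (2 × 10^7) = 1.993 × 10^8 m²/s²
v = √(GM/r) = 14117.4 m/s ≈ 14.12 km/s

Final answer: 14.12 km/s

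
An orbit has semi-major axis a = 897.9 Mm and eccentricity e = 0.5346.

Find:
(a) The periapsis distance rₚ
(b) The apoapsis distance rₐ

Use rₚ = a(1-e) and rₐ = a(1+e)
a = 897.9 Mm = 8.979 × 10^8 m
e = 0.5346:  1 − e = 0.4654,  1 + e = 1.5346
(a) rₚ = a(1 − e) = 8.979 × 10^8 m × 0.4654 = 4.17883 × 10^8 m ≈ 417.9 Mm
(b) rₐ = a(1 + e) = 8.979 × 10^8 m × 1.5346 = 1.37792 × 10^9 m ≈ 1.378 Gm

Final answer:
(a) rₚ = 417.9 Mm
(b) rₐ = 1.378 Gm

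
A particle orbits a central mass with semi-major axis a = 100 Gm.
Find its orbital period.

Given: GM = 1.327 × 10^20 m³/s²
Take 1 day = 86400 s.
a = 100 Gm = 1 × 10^11 m
GM = 1.327 × 10^20 m³/s²
a³ = 1 × 10^33 m³
T = 2π √(a³/GM) = 2π √((1 × 10^33) / (1.327 × 10^20)) = 2π × 2.74514 × 10^6 s
T = 1.72482 × 10^7 s ≈ 199.6 days

Final answer: 199.6 days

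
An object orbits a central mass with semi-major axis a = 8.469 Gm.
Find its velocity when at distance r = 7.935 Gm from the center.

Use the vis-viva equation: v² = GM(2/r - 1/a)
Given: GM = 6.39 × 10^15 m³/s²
a = 8.469 Gm = 8.469 × 10^9 m
r = 7.935 Gm = 7.935 × 10^9 m
GM = 6.39 × 10^15 m³/s²
2/r − 1/a = 2.52048 × 10^-10 − 1.18078 × 10^-10 = 1.3397 × 10^-10 m⁻¹
v² = GM (2/r − 1/a) = 856070 m²/s²
v = 925.24 m/s ≈ 925.2 m/s

Final answer: 925.2 m/s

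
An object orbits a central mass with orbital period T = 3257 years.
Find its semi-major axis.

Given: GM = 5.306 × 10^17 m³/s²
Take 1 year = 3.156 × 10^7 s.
T = 3257 years = 1.02791 × 10^11 s
GM = 5.306 × 10^17 m³/s²
Kepler's third law: a³ = GM T² / (4π²)
T² = 1.0566 × 10^22 s²
a³ = (5.306 × 10^17) × (1.0566 × 10^22) / (4π²) = 1.42009 × 10^38 m³
a = (a³)^(1/3) = 5.21722 × 10^12 m ≈ 5.217 Tm

Final answer: 5.217 Tm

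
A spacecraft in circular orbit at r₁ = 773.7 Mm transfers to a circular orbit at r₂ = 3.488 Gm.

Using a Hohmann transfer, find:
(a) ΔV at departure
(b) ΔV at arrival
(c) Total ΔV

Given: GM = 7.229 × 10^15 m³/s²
r₁ = 773.7 Mm = 7.737 × 10^8 m
r₂ = 3.488 Gm = 3.488 × 10^9 m
GM = 7.229 × 10^15 m³/s²
Transfer ellipse: a_t = (r₁ + r₂)/2 = 2.13085 × 10^9 m
Circular speed at r₁: v₁ = √(GM/r₁) = 3056.7 m/s
Transfer speed at r₁ (periapsis): v₁ₜ = √(GM(2/r₁ − 1/a_t)) = 3910.79 m/s
(a) ΔV₁ = v₁ₜ − v₁ = 854.091 m/s ≈ 854.1 m/s
Circular speed at r₂: v₂ = √(GM/r₂) = 1439.63 m/s
Transfer speed at r₂ (apoapsis): v₂ₜ = √(GM(2/r₂ − 1/a_t)) = 867.483 m/s
(b) ΔV₂ = v₂ − v₂ₜ = 572.147 m/s ≈ 572.1 m/s
(c) ΔV_total = ΔV₁ + ΔV₂ = 1426.24 m/s ≈ 1.426 km/s

Final answer:
(a) ΔV₁ = 854.1 m/s
(b) ΔV₂ = 572.1 m/s
(c) ΔV_total = 1.426 km/s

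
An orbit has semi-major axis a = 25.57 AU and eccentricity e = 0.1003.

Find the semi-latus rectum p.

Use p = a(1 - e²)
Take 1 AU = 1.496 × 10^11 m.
a = 25.57 AU = 3.82527 × 10^12 m
e = 0.1003,  e² = 0.0100601,  1 − e² = 0.98994
p = a(1 − e²) = 3.82527 × 10^12 m × 0.98994 = 3.78679 × 10^12 m ≈ 25.31 AU

Final answer: p = 25.31 AU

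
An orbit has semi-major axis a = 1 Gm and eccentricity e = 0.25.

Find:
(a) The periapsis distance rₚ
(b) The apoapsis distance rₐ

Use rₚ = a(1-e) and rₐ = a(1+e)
a = 1 Gm = 1 × 10^9 m
e = 0.25:  1 − e = 0.75,  1 + e = 1.25
(a) rₚ = a(1 − e) = 1 × 10^9 m × 0.75 = 7.5 × 10^8 m ≈ 750 Mm
(b) rₐ = a(1 + e) = 1 × 10^9 m × 1.25 = 1.25 × 10^9 m ≈ 1.25 Gm

Final answer:
(a) rₚ = 750 Mm
(b) rₐ = 1.25 Gm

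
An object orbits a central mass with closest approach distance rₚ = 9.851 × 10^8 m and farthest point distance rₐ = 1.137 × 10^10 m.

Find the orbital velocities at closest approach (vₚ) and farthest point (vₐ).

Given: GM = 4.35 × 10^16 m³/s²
rₚ = 9.851 × 10^8 m
rₐ = 1.137 × 10^10 m
GM = 4.35 × 10^16 m³/s²
a = (rₚ + rₐ)/2 = 6.17755 × 10^9 m
Vis-viva: v² = GM (2/r − 1/a)
vₚ² = 4.35 × 10^16 × (2.03025 × 10^-9 − 1.61876 × 10^-10) = 8.12743 × 10^7 m²/s²
vₚ = 9015.22 m/s ≈ 9.015 km/s
vₐ² = 4.35 × 10^16 × (1.75901 × 10^-10 − 1.61876 × 10^-10) = 610089 m²/s²
vₐ = 781.082 m/s ≈ 781.1 m/s

Final answer: vₚ = 9.015 km/s, vₐ = 781.1 m/s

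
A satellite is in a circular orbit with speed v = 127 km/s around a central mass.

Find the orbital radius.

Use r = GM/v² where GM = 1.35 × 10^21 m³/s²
v = 127 km/s = 127000 m/s
GM = 1.35 × 10^21 m³/s²
v² = 1.6129 × 10^10 m²/s²
r = GM/v² = (1.35 × 10^21) / (1.6129 × 10^10) = 8.37002 × 10^10 m ≈ 8.37 × 10^10 m

Final answer: 8.37 × 10^10 m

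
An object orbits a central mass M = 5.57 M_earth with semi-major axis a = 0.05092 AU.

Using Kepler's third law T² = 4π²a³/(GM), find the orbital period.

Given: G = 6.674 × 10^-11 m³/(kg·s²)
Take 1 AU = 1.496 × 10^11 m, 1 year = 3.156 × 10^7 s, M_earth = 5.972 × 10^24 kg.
M = 5.57 M_earth = 3.3264 × 10^25 kg
GM = G × M = 6.674 × 10^-11 × 3.3264 × 10^25 = 2.22004 × 10^15 m³/s²
a = 0.05092 AU = 7.61763 × 10^9 m
a³ = 4.42038 × 10^29 m³
T = 2π √(a³/GM) = 2π √((4.42038 × 10^29) / (2.22004 × 10^15)) = 2π × 1.41107 × 10^7 s
T = 8.86603 × 10^7 s ≈ 2.809 years

Final answer: 2.809 years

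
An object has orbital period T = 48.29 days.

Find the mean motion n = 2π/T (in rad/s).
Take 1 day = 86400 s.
T = 48.29 days = 4.17226 × 10^6 s
n = 2π / (4.17226 × 10^6 s) = 1.50594 × 10^-6 rad/s ≈ 1.506 × 10^-6 rad/s

Final answer: n = 1.506 × 10^-6 rad/s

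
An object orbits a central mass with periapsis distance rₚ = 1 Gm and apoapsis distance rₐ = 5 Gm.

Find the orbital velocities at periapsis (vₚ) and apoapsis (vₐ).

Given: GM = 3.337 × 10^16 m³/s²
rₚ = 1 Gm = 1 × 10^9 m
rₐ = 5 Gm = 5 × 10^9 m
GM = 3.337 × 10^16 m³/s²
a = (rₚ + rₐ)/2 = 3 × 10^9 m
Vis-viva: v² = GM (2/r − 1/a)
vₚ² = 3.337 × 10^16 × (2 × 10^-9 − 3.33333 × 10^-10) = 5.56167 × 10^7 m²/s²
vₚ = 7457.66 m/s ≈ 7.458 km/s
vₐ² = 3.337 × 10^16 × (4 × 10^-10 − 3.33333 × 10^-10) = 2.22467 × 10^6 m²/s²
vₐ = 1491.53 m/s ≈ 1.492 km/s

Final answer: vₚ = 7.458 km/s, vₐ = 1.492 km/s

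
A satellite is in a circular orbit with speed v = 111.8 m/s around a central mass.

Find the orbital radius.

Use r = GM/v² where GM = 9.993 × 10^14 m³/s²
v = 111.8 m/s
GM = 9.993 × 10^14 m³/s²
v² = 12499.2 m²/s²
r = GM/v² = (9.993 × 10^14) / 12499.2 = 7.99489 × 10^10 m ≈ 7.995 × 10^10 m

Final answer: 7.995 × 10^10 m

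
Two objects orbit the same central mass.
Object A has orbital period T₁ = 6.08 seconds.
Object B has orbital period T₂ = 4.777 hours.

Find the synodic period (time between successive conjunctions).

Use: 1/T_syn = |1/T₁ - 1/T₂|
T₁ = 6.08 seconds
T₂ = 4.777 hours = 17197.2 s
1/T₁ = 0.164474 s⁻¹
1/T₂ = 5.8149 × 10^-5 s⁻¹
|1/T₁ − 1/T₂| = 0.164416 s⁻¹
T_syn = 1 / |1/T₁ − 1/T₂| = 6.08215 s ≈ 6.082 seconds

Final answer: T_syn = 6.082 seconds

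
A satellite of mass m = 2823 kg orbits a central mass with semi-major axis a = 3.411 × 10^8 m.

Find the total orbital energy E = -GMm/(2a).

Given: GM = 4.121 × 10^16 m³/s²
a = 3.411 × 10^8 m
GM = 4.121 × 10^16 m³/s²
2a = 6.822 × 10^8 m
GMm = 4.121 × 10^16 × 2823 = 1.16336 × 10^20 m³·kg/s²
E = −GMm/(2a) = -1.7053 × 10^11 J ≈ -170.5 GJ

Final answer: -170.5 GJ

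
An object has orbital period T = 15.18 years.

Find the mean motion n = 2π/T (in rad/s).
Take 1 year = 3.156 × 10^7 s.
T = 15.18 years = 4.79081 × 10^8 s
n = 2π / (4.79081 × 10^8 s) = 1.31151 × 10^-8 rad/s ≈ 1.312 × 10^-8 rad/s

Final answer: n = 1.312 × 10^-8 rad/s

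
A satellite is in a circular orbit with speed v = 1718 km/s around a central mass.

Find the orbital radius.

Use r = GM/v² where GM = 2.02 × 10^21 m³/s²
v = 1718 km/s = 1.718 × 10^6 m/s
GM = 2.02 × 10^21 m³/s²
v² = 2.95152 × 10^12 m²/s²
r = GM/v² = (2.02 × 10^21) / (2.95152 × 10^12) = 6.84392 × 10^8 m ≈ 684.4 Mm

Final answer: 684.4 Mm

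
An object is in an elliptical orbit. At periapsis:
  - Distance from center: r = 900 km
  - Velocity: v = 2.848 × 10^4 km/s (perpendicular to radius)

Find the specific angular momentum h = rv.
r = 900 km = 900000 m
v = 2.848 × 10^4 km/s = 2.848 × 10^7 m/s
h = rv = 900000 × 2.848 × 10^7 = 2.5632 × 10^13 m²/s ≈ 2.563 × 10^13 m²/s

Final answer: h = 2.563 × 10^13 m²/s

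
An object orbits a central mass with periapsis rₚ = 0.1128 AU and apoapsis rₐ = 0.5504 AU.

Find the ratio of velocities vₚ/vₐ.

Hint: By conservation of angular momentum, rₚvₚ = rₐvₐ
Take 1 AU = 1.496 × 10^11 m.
rₚ = 0.1128 AU = 1.68749 × 10^10 m
rₐ = 0.5504 AU = 8.23398 × 10^10 m
rₚvₚ = rₐvₐ  ⇒  vₚ/vₐ = rₐ/rₚ
vₚ/vₐ = (8.23398 × 10^10) / (1.68749 × 10^10) = 4.87943

Final answer: vₚ/vₐ = 4.879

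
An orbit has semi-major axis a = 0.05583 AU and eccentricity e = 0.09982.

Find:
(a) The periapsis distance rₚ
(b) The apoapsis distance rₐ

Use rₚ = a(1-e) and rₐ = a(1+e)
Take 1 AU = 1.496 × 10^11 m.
a = 0.05583 AU = 8.35217 × 10^9 m
e = 0.09982:  1 − e = 0.90018,  1 + e = 1.09982
(a) rₚ = a(1 − e) = 8.35217 × 10^9 m × 0.90018 = 7.51845 × 10^9 m ≈ 0.05026 AU
(b) rₐ = a(1 + e) = 8.35217 × 10^9 m × 1.09982 = 9.18588 × 10^9 m ≈ 0.0614 AU

Final answer:
(a) rₚ = 0.05026 AU
(b) rₐ = 0.0614 AU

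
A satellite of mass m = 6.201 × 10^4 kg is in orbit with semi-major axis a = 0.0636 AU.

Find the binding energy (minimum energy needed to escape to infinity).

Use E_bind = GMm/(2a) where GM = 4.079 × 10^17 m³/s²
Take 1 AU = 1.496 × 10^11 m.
a = 0.0636 AU = 9.51456 × 10^9 m
GM = 4.079 × 10^17 m³/s²
m = 6.201 × 10^4 kg
GMm = 4.079 × 10^17 × 62010 = 2.52939 × 10^22 m³·kg/s²
2a = 1.90291 × 10^10 m
E_bind = GMm/(2a) = 1.32922 × 10^12 J ≈ 1.329 TJ

Final answer: 1.329 TJ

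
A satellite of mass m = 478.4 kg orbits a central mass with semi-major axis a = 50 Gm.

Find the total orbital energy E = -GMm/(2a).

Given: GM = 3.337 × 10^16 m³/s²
a = 50 Gm = 5 × 10^10 m
GM = 3.337 × 10^16 m³/s²
2a = 1 × 10^11 m
GMm = 3.337 × 10^16 × 478.4 = 1.59642 × 10^19 m³·kg/s²
E = −GMm/(2a) = -1.59642 × 10^8 J ≈ -159.6 MJ

Final answer: -159.6 MJ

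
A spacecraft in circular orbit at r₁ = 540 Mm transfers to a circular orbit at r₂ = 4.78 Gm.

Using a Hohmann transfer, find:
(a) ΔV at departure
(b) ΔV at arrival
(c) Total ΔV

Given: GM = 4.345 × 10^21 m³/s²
r₁ = 540 Mm = 5.4 × 10^8 m
r₂ = 4.78 Gm = 4.78 × 10^9 m
GM = 4.345 × 10^21 m³/s²
Transfer ellipse: a_t = (r₁ + r₂)/2 = 2.66 × 10^9 m
Circular speed at r₁: v₁ = √(GM/r₁) = 2.8366 × 10^6 m/s
Transfer speed at r₁ (periapsis): v₁ₜ = √(GM(2/r₁ − 1/a_t)) = 3.80252 × 10^6 m/s
(a) ΔV₁ = v₁ₜ − v₁ = 965917 m/s ≈ 965.9 km/s
Circular speed at r₂: v₂ = √(GM/r₂) = 953413 m/s
Transfer speed at r₂ (apoapsis): v₂ₜ = √(GM(2/r₂ − 1/a_t)) = 429573 m/s
(b) ΔV₂ = v₂ − v₂ₜ = 523840 m/s ≈ 523.8 km/s
(c) ΔV_total = ΔV₁ + ΔV₂ = 1.48976 × 10^6 m/s ≈ 1490 km/s

Final answer:
(a) ΔV₁ = 965.9 km/s
(b) ΔV₂ = 523.8 km/s
(c) ΔV_total = 1490 km/s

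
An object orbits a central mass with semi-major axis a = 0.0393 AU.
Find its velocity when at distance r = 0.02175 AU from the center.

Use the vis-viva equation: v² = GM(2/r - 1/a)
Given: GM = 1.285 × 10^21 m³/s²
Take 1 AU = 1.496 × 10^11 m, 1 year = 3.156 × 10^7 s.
a = 0.0393 AU = 5.87928 × 10^9 m
r = 0.02175 AU = 3.2538 × 10^9 m
GM = 1.285 × 10^21 m³/s²
2/r − 1/a = 6.14666 × 10^-10 − 1.70089 × 10^-10 = 4.44577 × 10^-10 m⁻¹
v² = GM (2/r − 1/a) = 5.71282 × 10^11 m²/s²
v = 755832 m/s ≈ 159.5 AU/year

Final answer: 159.5 AU/year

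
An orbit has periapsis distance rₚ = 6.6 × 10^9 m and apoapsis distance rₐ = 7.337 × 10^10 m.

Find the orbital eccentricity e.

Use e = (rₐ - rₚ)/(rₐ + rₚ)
rₚ = 6.6 × 10^9 m
rₐ = 7.337 × 10^10 m
rₐ − rₚ = 6.677 × 10^10 m
rₐ + rₚ = 7.997 × 10^10 m
e = (rₐ − rₚ)/(rₐ + rₚ) = 0.834938

Final answer: e = 0.8349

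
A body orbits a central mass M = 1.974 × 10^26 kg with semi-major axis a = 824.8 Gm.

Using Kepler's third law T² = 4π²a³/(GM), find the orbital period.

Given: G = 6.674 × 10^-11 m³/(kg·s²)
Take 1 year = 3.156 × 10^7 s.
M = 1.974 × 10^26 kg
GM = G × M = 6.674 × 10^-11 × 1.974 × 10^26 = 1.31745 × 10^16 m³/s²
a = 824.8 Gm = 8.248 × 10^11 m
a³ = 5.61107 × 10^35 m³
T = 2π √(a³/GM) = 2π √((5.61107 × 10^35) / (1.31745 × 10^16)) = 2π × 6.52614 × 10^9 s
T = 4.10049 × 10^10 s ≈ 1299 years

Final answer: 1299 years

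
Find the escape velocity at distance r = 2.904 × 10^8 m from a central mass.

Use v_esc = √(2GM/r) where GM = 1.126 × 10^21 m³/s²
r = 2.904 × 10^8 m
GM = 1.126 × 10^21 m³/s²
2GM/r = 2 × (1.126 × 10^21) / (2.904 × 10^8) = 7.75482 × 10^12 m²/s²
v_esc = √(2GM/r) = 2.78475 × 10^6 m/s ≈ 2785 km/s

Final answer: 2785 km/s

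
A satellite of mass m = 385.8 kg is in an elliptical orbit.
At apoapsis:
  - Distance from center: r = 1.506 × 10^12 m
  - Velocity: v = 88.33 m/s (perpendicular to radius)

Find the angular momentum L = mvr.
r = 1.506 × 10^12 m
v = 88.33 m/s
vr = 88.33 × 1.506 × 10^12 = 1.33025 × 10^14 m²/s
L = m × vr = 385.8 × 1.33025 × 10^14 = 5.1321 × 10^16 kg·m²/s ≈ 5.132 × 10^16 kg·m²/s

Final answer: L = 5.132 × 10^16 kg·m²/s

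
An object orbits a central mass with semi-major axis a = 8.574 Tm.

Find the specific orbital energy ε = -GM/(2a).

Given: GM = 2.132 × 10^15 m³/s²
a = 8.574 Tm = 8.574 × 10^12 m
GM = 2.132 × 10^15 m³/s²
2a = 1.7148 × 10^13 m
ε = −GM/(2a) = -124.329 J/kg ≈ -124.3 J/kg

Final answer: -124.3 J/kg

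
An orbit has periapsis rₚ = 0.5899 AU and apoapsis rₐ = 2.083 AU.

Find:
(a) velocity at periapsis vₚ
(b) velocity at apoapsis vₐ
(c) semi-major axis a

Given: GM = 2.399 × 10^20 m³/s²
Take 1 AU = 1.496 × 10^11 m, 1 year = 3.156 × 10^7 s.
rₚ = 0.5899 AU = 8.8249 × 10^10 m
rₐ = 2.083 AU = 3.11617 × 10^11 m
GM = 2.399 × 10^20 m³/s²
a = (rₚ + rₐ)/2 = 1.99933 × 10^11 m
e = (rₐ − rₚ)/(rₐ + rₚ) = (2.23368 × 10^11) / (3.99866 × 10^11) = 0.558607
(a) vₚ² = GM (2/rₚ − 1/a) = 2.399 × 10^20 × (2.26631 × 10^-11 − 5.00168 × 10^-12) = 4.23698 × 10^9 m²/s²;  vₚ = 65092.1 m/s ≈ 13.73 AU/year
(b) vₐ² = GM (2/rₐ − 1/a) = 2.399 × 10^20 × (6.41814 × 10^-12 − 5.00168 × 10^-12) = 3.39809 × 10^8 m²/s²;  vₐ = 18433.9 m/s ≈ 3.889 AU/year
(c) a = 1.99933 × 10^11 m ≈ 1.336 AU

Final answer:
(a) velocity at periapsis vₚ = 13.73 AU/year
(b) velocity at apoapsis vₐ = 3.889 AU/year
(c) semi-major axis a = 1.336 AU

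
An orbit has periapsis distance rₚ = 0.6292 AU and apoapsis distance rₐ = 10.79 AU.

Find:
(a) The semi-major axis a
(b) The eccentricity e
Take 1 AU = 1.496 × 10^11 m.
rₚ = 0.6292 AU = 9.41283 × 10^10 m
rₐ = 10.79 AU = 1.61418 × 10^12 m
(a) a = (rₚ + rₐ)/2 = 8.54156 × 10^11 m ≈ 5.71 AU
(b) e = (rₐ − rₚ)/(rₐ + rₚ) = (1.52006 × 10^12) / (1.70831 × 10^12) = 0.8898

Final answer:
(a) a = 5.71 AU
(b) e = 0.8898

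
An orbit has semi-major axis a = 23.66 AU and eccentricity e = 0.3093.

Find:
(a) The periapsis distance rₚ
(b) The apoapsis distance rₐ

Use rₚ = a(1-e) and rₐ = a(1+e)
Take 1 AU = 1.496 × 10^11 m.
a = 23.66 AU = 3.53954 × 10^12 m
e = 0.3093:  1 − e = 0.6907,  1 + e = 1.3093
(a) rₚ = a(1 − e) = 3.53954 × 10^12 m × 0.6907 = 2.44476 × 10^12 m ≈ 16.34 AU
(b) rₐ = a(1 + e) = 3.53954 × 10^12 m × 1.3093 = 4.63431 × 10^12 m ≈ 30.98 AU

Final answer:
(a) rₚ = 16.34 AU
(b) rₐ = 30.98 AU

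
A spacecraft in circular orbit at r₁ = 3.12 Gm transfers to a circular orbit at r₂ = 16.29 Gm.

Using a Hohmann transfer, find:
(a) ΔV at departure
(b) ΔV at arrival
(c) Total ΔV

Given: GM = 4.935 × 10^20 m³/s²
r₁ = 3.12 Gm = 3.12 × 10^9 m
r₂ = 16.29 Gm = 1.629 × 10^10 m
GM = 4.935 × 10^20 m³/s²
Transfer ellipse: a_t = (r₁ + r₂)/2 = 9.705 × 10^9 m
Circular speed at r₁: v₁ = √(GM/r₁) = 397710 m/s
Transfer speed at r₁ (periapsis): v₁ₜ = √(GM(2/r₁ − 1/a_t)) = 515263 m/s
(a) ΔV₁ = v₁ₜ − v₁ = 117553 m/s ≈ 117.6 km/s
Circular speed at r₂: v₂ = √(GM/r₂) = 174054 m/s
Transfer speed at r₂ (apoapsis): v₂ₜ = √(GM(2/r₂ − 1/a_t)) = 98687.6 m/s
(b) ΔV₂ = v₂ − v₂ₜ = 75366 m/s ≈ 75.37 km/s
(c) ΔV_total = ΔV₁ + ΔV₂ = 192919 m/s ≈ 192.9 km/s

Final answer:
(a) ΔV₁ = 117.6 km/s
(b) ΔV₂ = 75.37 km/s
(c) ΔV_total = 192.9 km/s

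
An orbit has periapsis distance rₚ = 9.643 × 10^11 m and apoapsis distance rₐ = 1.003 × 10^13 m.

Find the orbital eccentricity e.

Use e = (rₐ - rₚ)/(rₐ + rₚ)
rₚ = 9.643 × 10^11 m
rₐ = 1.003 × 10^13 m
rₐ − rₚ = 9.0657 × 10^12 m
rₐ + rₚ = 1.09943 × 10^13 m
e = (rₐ − rₚ)/(rₐ + rₚ) = 0.824582

Final answer: e = 0.8246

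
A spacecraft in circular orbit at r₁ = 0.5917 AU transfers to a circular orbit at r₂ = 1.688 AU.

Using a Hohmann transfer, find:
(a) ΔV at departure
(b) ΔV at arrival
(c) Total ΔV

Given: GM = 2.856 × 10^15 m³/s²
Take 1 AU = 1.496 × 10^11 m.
r₁ = 0.5917 AU = 8.85183 × 10^10 m
r₂ = 1.688 AU = 2.52525 × 10^11 m
GM = 2.856 × 10^15 m³/s²
Transfer ellipse: a_t = (r₁ + r₂)/2 = 1.70522 × 10^11 m
Circular speed at r₁: v₁ = √(GM/r₁) = 179.623 m/s
Transfer speed at r₁ (periapsis): v₁ₜ = √(GM(2/r₁ − 1/a_t)) = 218.587 m/s
(a) ΔV₁ = v₁ₜ − v₁ = 38.964 m/s ≈ 38.96 m/s
Circular speed at r₂: v₂ = √(GM/r₂) = 106.347 m/s
Transfer speed at r₂ (apoapsis): v₂ₜ = √(GM(2/r₂ − 1/a_t)) = 76.6221 m/s
(b) ΔV₂ = v₂ − v₂ₜ = 29.7254 m/s ≈ 29.73 m/s
(c) ΔV_total = ΔV₁ + ΔV₂ = 68.6894 m/s ≈ 68.69 m/s

Final answer:
(a) ΔV₁ = 38.96 m/s
(b) ΔV₂ = 29.73 m/s
(c) ΔV_total = 68.69 m/s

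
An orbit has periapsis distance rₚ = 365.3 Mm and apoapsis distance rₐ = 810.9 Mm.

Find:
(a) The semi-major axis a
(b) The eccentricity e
rₚ = 365.3 Mm = 3.653 × 10^8 m
rₐ = 810.9 Mm = 8.109 × 10^8 m
(a) a = (rₚ + rₐ)/2 = 5.881 × 10^8 m ≈ 588.1 Mm
(b) e = (rₐ − rₚ)/(rₐ + rₚ) = (4.456 × 10^8) / (1.1762 × 10^9) = 0.378847

Final answer:
(a) a = 588.1 Mm
(b) e = 0.3788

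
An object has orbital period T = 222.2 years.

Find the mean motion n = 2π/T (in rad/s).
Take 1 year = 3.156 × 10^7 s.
T = 222.2 years = 7.01263 × 10^9 s
n = 2π / (7.01263 × 10^9 s) = 8.95981 × 10^-10 rad/s ≈ 8.96 × 10^-10 rad/s

Final answer: n = 8.96 × 10^-10 rad/s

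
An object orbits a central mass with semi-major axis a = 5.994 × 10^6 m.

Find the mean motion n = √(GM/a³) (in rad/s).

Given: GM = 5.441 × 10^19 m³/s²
a = 5.994 × 10^6 m
GM = 5.441 × 10^19 m³/s²
a³ = 2.15353 × 10^20 m³
GM/a³ = (5.441 × 10^19) / (2.15353 × 10^20) = 0.252655 s⁻²
n = √(GM/a³) = 0.502648 rad/s ≈ 0.5026 rad/s

Final answer: n = 0.5026 rad/s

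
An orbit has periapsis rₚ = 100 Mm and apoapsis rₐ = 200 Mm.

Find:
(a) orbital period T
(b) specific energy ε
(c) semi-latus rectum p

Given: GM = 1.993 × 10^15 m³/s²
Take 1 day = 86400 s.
rₚ = 100 Mm = 1 × 10^8 m
rₐ = 200 Mm = 2 × 10^8 m
GM = 1.993 × 10^15 m³/s²
a = (rₚ + rₐ)/2 = 1.5 × 10^8 m
e = (rₐ − rₚ)/(rₐ + rₚ) = (1 × 10^8) / (3 × 10^8) = 0.333333
(a) a³ = 3.375 × 10^24 m³;  T = 2π √(a³/GM) = 2π × 41151.3 s = 258561 s ≈ 2.993 days
(b) 2a = 3 × 10^8 m;  ε = −GM/(2a) = -6.64333 × 10^6 J/kg ≈ -6.643 MJ/kg
(c) 1 − e² = 0.888889;  p = a(1 − e²) = 1.5 × 10^8 × 0.888889 = 1.33333 × 10^8 m ≈ 133.3 Mm

Final answer:
(a) orbital period T = 2.993 days
(b) specific energy ε = -6.643 MJ/kg
(c) semi-latus rectum p = 133.3 Mm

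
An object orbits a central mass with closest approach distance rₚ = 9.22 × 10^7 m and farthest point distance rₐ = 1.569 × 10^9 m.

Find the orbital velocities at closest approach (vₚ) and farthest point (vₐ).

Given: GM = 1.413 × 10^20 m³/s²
rₚ = 9.22 × 10^7 m
rₐ = 1.569 × 10^9 m
GM = 1.413 × 10^20 m³/s²
a = (rₚ + rₐ)/2 = 8.306 × 10^8 m
Vis-viva: v² = GM (2/r − 1/a)
vₚ² = 1.413 × 10^20 × (2.1692 × 10^-8 − 1.20395 × 10^-9) = 2.89496 × 10^12 m²/s²
vₚ = 1.70146 × 10^6 m/s ≈ 1701 km/s
vₐ² = 1.413 × 10^20 × (1.2747 × 10^-9 − 1.20395 × 10^-9) = 9.99674 × 10^9 m²/s²
vₐ = 99983.7 m/s ≈ 99.98 km/s

Final answer: vₚ = 1701 km/s, vₐ = 99.98 km/s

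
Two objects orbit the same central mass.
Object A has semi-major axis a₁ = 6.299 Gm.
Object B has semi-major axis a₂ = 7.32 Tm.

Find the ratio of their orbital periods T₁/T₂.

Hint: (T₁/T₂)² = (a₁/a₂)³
a₁ = 6.299 Gm = 6.299 × 10^9 m
a₂ = 7.32 Tm = 7.32 × 10^12 m
a₁/a₂ = 0.000860519
T₁/T₂ = (a₁/a₂)^(3/2) = (0.000860519)^1.5 = 2.5243 × 10^-5

Final answer: T₁/T₂ = 2.524 × 10^-5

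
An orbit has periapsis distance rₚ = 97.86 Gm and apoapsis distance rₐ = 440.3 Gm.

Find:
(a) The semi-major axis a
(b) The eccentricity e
rₚ = 97.86 Gm = 9.786 × 10^10 m
rₐ = 440.3 Gm = 4.403 × 10^11 m
(a) a = (rₚ + rₐ)/2 = 2.6908 × 10^11 m ≈ 269.1 Gm
(b) e = (rₐ − rₚ)/(rₐ + rₚ) = (3.4244 × 10^11) / (5.3816 × 10^11) = 0.636316

Final answer:
(a) a = 269.1 Gm
(b) e = 0.6363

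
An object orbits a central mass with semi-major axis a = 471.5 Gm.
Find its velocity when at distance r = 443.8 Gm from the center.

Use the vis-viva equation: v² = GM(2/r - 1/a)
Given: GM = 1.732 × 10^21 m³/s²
a = 471.5 Gm = 4.715 × 10^11 m
r = 443.8 Gm = 4.438 × 10^11 m
GM = 1.732 × 10^21 m³/s²
2/r − 1/a = 4.50653 × 10^-12 − 2.12089 × 10^-12 = 2.38564 × 10^-12 m⁻¹
v² = GM (2/r − 1/a) = 4.13193 × 10^9 m²/s²
v = 64280.1 m/s ≈ 64.28 km/s

Final answer: 64.28 km/s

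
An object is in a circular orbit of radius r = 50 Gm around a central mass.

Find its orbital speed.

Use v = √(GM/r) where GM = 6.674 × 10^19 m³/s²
r = 50 Gm = 5 × 10^10 m
GM = 6.674 × 10^19 m³/s²
GM/r = (6.674 × 10^19) / (5 × 10^10) = 1.3348 × 10^9 m²/s²
v = √(GM/r) = 36534.9 m/s ≈ 36.53 km/s

Final answer: 36.53 km/s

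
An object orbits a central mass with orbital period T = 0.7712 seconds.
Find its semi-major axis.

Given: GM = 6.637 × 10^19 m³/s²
T = 0.7712 seconds
GM = 6.637 × 10^19 m³/s²
Kepler's third law: a³ = GM T² / (4π²)
T² = 0.594749 s²
a³ = (6.637 × 10^19) × 0.594749 / (4π²) = 9.99876 × 10^17 m³
a = (a³)^(1/3) = 999959 m ≈ 1000 km

Final answer: 1000 km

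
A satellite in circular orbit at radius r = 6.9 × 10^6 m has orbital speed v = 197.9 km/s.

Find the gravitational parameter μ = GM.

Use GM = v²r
r = 6.9 × 10^6 m
v = 197.9 km/s = 197900 m/s
v² = 3.91644 × 10^10 m²/s²
GM = v²r = 3.91644 × 10^10 × 6.9 × 10^6 = 2.70234 × 10^17 m³/s²
GM ≈ 2.702 × 10^17 m³/s²

Final answer: GM = 2.702 × 10^17 m³/s²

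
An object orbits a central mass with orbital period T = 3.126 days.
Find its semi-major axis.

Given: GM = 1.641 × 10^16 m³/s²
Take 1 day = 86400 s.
T = 3.126 days = 270086 s
GM = 1.641 × 10^16 m³/s²
Kepler's third law: a³ = GM T² / (4π²)
T² = 7.29467 × 10^10 s²
a³ = (1.641 × 10^16) × (7.29467 × 10^10) / (4π²) = 3.03218 × 10^25 m³
a = (a³)^(1/3) = 3.1183 × 10^8 m ≈ 311.8 Mm

Final answer: 311.8 Mm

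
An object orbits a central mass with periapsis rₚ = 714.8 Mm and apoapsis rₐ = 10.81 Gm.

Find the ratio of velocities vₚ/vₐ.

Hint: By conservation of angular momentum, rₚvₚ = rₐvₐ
rₚ = 714.8 Mm = 7.148 × 10^8 m
rₐ = 10.81 Gm = 1.081 × 10^10 m
rₚvₚ = rₐvₐ  ⇒  vₚ/vₐ = rₐ/rₚ
vₚ/vₐ = (1.081 × 10^10) / (7.148 × 10^8) = 15.1231

Final answer: vₚ/vₐ = 15.12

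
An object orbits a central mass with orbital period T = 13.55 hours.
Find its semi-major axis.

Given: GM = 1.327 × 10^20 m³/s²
T = 13.55 hours = 48780 s
GM = 1.327 × 10^20 m³/s²
Kepler's third law: a³ = GM T² / (4π²)
T² = 2.37949 × 10^9 s²
a³ = (1.327 × 10^20) × (2.37949 × 10^9) / (4π²) = 7.99825 × 10^27 m³
a = (a³)^(1/3) = 1.99985 × 10^9 m ≈ 2 Gm

Final answer: 2 Gm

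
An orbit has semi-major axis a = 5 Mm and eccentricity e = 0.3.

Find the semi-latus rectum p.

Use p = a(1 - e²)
a = 5 Mm = 5 × 10^6 m
e = 0.3,  e² = 0.09,  1 − e² = 0.91
p = a(1 − e²) = 5 × 10^6 m × 0.91 = 4.55 × 10^6 m ≈ 4.55 Mm

Final answer: p = 4.55 Mm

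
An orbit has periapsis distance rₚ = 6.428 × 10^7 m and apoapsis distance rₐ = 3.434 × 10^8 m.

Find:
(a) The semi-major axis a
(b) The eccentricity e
rₚ = 6.428 × 10^7 m
rₐ = 3.434 × 10^8 m
(a) a = (rₚ + rₐ)/2 = 2.0384 × 10^8 m ≈ 2.038 × 10^8 m
(b) e = (rₐ − rₚ)/(rₐ + rₚ) = (2.7912 × 10^8) / (4.0768 × 10^8) = 0.684655

Final answer:
(a) a = 2.038 × 10^8 m
(b) e = 0.6847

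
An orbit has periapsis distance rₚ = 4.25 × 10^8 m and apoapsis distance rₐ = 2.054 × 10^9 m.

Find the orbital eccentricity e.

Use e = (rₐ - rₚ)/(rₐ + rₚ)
rₚ = 4.25 × 10^8 m
rₐ = 2.054 × 10^9 m
rₐ − rₚ = 1.629 × 10^9 m
rₐ + rₚ = 2.479 × 10^9 m
e = (rₐ − rₚ)/(rₐ + rₚ) = 0.65712

Final answer: e = 0.6571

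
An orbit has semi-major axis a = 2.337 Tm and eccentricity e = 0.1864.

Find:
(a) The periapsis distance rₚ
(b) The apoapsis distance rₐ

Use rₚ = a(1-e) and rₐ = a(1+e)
a = 2.337 Tm = 2.337 × 10^12 m
e = 0.1864:  1 − e = 0.8136,  1 + e = 1.1864
(a) rₚ = a(1 − e) = 2.337 × 10^12 m × 0.8136 = 1.90138 × 10^12 m ≈ 1.901 Tm
(b) rₐ = a(1 + e) = 2.337 × 10^12 m × 1.1864 = 2.77262 × 10^12 m ≈ 2.773 Tm

Final answer:
(a) rₚ = 1.901 Tm
(b) rₐ = 2.773 Tm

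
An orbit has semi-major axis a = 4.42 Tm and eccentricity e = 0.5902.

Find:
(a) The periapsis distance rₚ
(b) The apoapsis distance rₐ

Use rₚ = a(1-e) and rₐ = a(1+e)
a = 4.42 Tm = 4.42 × 10^12 m
e = 0.5902:  1 − e = 0.4098,  1 + e = 1.5902
(a) rₚ = a(1 − e) = 4.42 × 10^12 m × 0.4098 = 1.81132 × 10^12 m ≈ 1.811 Tm
(b) rₐ = a(1 + e) = 4.42 × 10^12 m × 1.5902 = 7.02868 × 10^12 m ≈ 7.029 Tm

Final answer:
(a) rₚ = 1.811 Tm
(b) rₐ = 7.029 Tm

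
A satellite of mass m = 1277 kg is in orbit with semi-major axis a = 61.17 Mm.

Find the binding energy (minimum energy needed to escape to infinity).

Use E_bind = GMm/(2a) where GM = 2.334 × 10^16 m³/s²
a = 61.17 Mm = 6.117 × 10^7 m
GM = 2.334 × 10^16 m³/s²
m = 1277 kg
GMm = 2.334 × 10^16 × 1277 = 2.98052 × 10^19 m³·kg/s²
2a = 1.2234 × 10^8 m
E_bind = GMm/(2a) = 2.43626 × 10^11 J ≈ 243.6 GJ

Final answer: 243.6 GJ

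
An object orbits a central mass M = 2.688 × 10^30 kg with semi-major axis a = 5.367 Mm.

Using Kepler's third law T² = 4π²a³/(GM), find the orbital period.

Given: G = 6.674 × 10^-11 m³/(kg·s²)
M = 2.688 × 10^30 kg
GM = G × M = 6.674 × 10^-11 × 2.688 × 10^30 = 1.79397 × 10^20 m³/s²
a = 5.367 Mm = 5.367 × 10^6 m
a³ = 1.54595 × 10^20 m³
T = 2π √(a³/GM) = 2π √((1.54595 × 10^20) / (1.79397 × 10^20)) = 2π × 0.928303 s
T = 5.8327 s ≈ 5.833 seconds

Final answer: 5.833 seconds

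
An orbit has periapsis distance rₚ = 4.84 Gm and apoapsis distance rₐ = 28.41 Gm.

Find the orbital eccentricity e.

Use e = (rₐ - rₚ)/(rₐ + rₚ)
rₚ = 4.84 Gm = 4.84 × 10^9 m
rₐ = 28.41 Gm = 2.841 × 10^10 m
rₐ − rₚ = 2.357 × 10^10 m
rₐ + rₚ = 3.325 × 10^10 m
e = (rₐ − rₚ)/(rₐ + rₚ) = 0.708872

Final answer: e = 0.7089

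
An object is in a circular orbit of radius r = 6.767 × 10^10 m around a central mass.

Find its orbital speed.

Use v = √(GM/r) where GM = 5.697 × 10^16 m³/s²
r = 6.767 × 10^10 m
GM = 5.697 × 10^16 m³/s²
GM/r = (5.697 × 10^16) / (6.767 × 10^10) = 841880 m²/s²
v = √(GM/r) = 917.54 m/s ≈ 917.5 m/s

Final answer: 917.5 m/s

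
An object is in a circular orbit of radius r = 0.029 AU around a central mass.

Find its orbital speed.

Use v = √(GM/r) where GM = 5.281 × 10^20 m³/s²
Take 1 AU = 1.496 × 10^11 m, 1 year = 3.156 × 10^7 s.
r = 0.029 AU = 4.3384 × 10^9 m
GM = 5.281 × 10^20 m³/s²
GM/r = (5.281 × 10^20) / (4.3384 × 10^9) = 1.21727 × 10^11 m²/s²
v = √(GM/r) = 348894 m/s ≈ 73.6 AU/year

Final answer: 73.6 AU/year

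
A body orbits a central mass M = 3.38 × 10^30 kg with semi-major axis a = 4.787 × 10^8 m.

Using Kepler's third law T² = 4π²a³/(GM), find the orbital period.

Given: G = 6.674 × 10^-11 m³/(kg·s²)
M = 3.38 × 10^30 kg
GM = G × M = 6.674 × 10^-11 × 3.38 × 10^30 = 2.25581 × 10^20 m³/s²
a = 4.787 × 10^8 m
a³ = 1.09696 × 10^26 m³
T = 2π √(a³/GM) = 2π √((1.09696 × 10^26) / (2.25581 × 10^20)) = 2π × 697.339 s
T = 4381.51 s ≈ 1.217 hours

Final answer: 1.217 hours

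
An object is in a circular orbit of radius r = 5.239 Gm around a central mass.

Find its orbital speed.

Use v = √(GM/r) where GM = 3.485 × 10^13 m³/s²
r = 5.239 Gm = 5.239 × 10^9 m
GM = 3.485 × 10^13 m³/s²
GM/r = (3.485 × 10^13) / (5.239 × 10^9) = 6652.03 m²/s²
v = √(GM/r) = 81.56 m/s ≈ 81.56 m/s

Final answer: 81.56 m/s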